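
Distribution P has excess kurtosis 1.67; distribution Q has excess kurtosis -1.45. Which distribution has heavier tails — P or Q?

Higher excess kurtosis ⇒ heavier tails relative to the normal distribution.
1.67 vs -1.45: the larger is 1.67, so P has heavier tails. (P is leptokurtic — heavier-than-normal tails; the other is platykurtic.)

P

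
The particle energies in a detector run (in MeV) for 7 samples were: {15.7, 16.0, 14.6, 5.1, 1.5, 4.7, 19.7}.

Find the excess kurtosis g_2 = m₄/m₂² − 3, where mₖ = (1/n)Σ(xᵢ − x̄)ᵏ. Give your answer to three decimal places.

-1.604

x̄ = 11.0429
Σ(xᵢ − x̄)² = 300.4771 ⇒ m₂ = 42.92531
Σ(xᵢ − x̄)⁴ = 18010.2524 ⇒ m₄ = 2572.89319
m₂² = 1842.58191
g_2 = m₄/m₂² − 3 = 1.39635 − 3 ≈ -1.604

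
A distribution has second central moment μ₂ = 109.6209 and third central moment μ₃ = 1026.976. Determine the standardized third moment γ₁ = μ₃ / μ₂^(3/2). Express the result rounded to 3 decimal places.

0.895

σ = √μ₂ = √109.6209 = 10.47000
σ³ = μ₂^(3/2) = 1147.73082
γ₁ = μ₃/σ³ = 1026.976 / 1147.73082 ≈ 0.895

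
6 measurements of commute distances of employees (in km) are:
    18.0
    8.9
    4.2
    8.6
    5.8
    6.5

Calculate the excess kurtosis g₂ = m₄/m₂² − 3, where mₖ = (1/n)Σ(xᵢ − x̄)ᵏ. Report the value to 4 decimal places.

0.3631

x̄ = 8.6667
Σ(xᵢ − x̄)² = 120.0333 ⇒ m₂ = 20.00556
Σ(xᵢ − x̄)⁴ = 8075.9652 ⇒ m₄ = 1345.99420
m₂² = 400.22225
g₂ = m₄/m₂² − 3 = 3.36312 − 3 ≈ 0.3631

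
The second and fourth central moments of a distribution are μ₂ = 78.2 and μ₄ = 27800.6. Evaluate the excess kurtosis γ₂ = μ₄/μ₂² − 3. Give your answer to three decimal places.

1.546

μ₂² = 78.2² = 6115.24000
μ₄/μ₂² = 27800.6 / 6115.24000 = 4.54612
γ₂ = 4.54612 − 3 ≈ 1.546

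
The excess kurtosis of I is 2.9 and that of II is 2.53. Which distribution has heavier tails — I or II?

Higher excess kurtosis ⇒ heavier tails relative to the normal distribution.
2.9 vs 2.53: the larger is 2.9, so I has heavier tails.

I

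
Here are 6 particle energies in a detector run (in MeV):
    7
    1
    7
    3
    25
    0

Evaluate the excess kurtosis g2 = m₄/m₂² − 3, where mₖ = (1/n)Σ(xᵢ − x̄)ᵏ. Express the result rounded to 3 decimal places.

x̄ = 7.1667
Σ(xᵢ − x̄)² = 424.8333 ⇒ m₂ = 70.80556
Σ(xᵢ − x̄)⁴ = 105527.1528 ⇒ m₄ = 17587.85880
m₂² = 5013.42670
g2 = m₄/m₂² − 3 = 3.50815 − 3 ≈ 0.508

0.508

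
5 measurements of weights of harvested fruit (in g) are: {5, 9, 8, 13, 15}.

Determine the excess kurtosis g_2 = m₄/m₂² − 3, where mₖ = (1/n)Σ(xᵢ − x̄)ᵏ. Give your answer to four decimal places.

-1.3545

x̄ = 10.0000
Σ(xᵢ − x̄)² = 64.0000 ⇒ m₂ = 12.80000
Σ(xᵢ − x̄)⁴ = 1348.0000 ⇒ m₄ = 269.60000
m₂² = 163.84000
g_2 = m₄/m₂² − 3 = 1.64551 − 3 ≈ -1.3545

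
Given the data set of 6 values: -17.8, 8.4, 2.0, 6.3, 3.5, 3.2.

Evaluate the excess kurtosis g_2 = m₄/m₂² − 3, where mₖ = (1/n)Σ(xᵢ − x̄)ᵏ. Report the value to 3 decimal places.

0.796

x̄ = 0.9333
Σ(xᵢ − x̄)² = 448.3533 ⇒ m₂ = 74.72556
Σ(xᵢ − x̄)⁴ = 127166.1044 ⇒ m₄ = 21194.35073
m₂² = 5583.90865
g_2 = m₄/m₂² − 3 = 3.79561 − 3 ≈ 0.796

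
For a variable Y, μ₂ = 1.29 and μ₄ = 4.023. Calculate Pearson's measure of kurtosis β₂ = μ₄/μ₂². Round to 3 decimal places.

2.418

μ₂² = 1.29² = 1.66410
μ₄/μ₂² = 4.023 / 1.66410 = 2.41752
β₂ ≈ 2.418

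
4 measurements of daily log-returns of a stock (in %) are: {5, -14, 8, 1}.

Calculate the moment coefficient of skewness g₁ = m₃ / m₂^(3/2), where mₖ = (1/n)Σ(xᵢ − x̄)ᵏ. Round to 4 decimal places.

-0.8708

x̄ = (5 - 14 + 8 + 1) / 4 = 0.0000
deviations (xᵢ − x̄): 5.0000, -14.0000, 8.0000, 1.0000
Σ(xᵢ − x̄)² = 286.0000 ⇒ m₂ = 286.0000/4 = 71.50000
Σ(xᵢ − x̄)³ = -2106.0000 ⇒ m₃ = -2106.0000/4 = -526.50000
m₂^(3/2) = 71.50000^(1.5) = 604.58736
g₁ = m₃ / m₂^(3/2) = -526.50000 / 604.58736 ≈ -0.8708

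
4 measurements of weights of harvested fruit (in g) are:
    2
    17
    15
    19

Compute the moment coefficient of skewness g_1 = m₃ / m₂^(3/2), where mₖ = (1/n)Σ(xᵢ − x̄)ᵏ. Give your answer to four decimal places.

x̄ = (2 + 17 + 15 + 19) / 4 = 13.2500
deviations (xᵢ − x̄): -11.2500, 3.7500, 1.7500, 5.7500
Σ(xᵢ − x̄)² = 176.7500 ⇒ m₂ = 176.7500/4 = 44.18750
Σ(xᵢ − x̄)³ = -1175.6250 ⇒ m₃ = -1175.6250/4 = -293.90625
m₂^(3/2) = 44.18750^(1.5) = 293.73057
g_1 = m₃ / m₂^(3/2) = -293.90625 / 293.73057 ≈ -1.0006

-1.0006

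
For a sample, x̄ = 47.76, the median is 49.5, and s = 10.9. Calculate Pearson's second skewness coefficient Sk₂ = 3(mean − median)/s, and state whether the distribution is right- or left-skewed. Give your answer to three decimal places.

-0.479, left-skewed

Sk₂ = 3(47.76 − 49.5) / 10.9 = 3 × -1.7400 / 10.9
    = -5.2200 / 10.9 ≈ -0.479
Sk₂ < 0 ⇒ mean < median ⇒ left-skewed (negative skew).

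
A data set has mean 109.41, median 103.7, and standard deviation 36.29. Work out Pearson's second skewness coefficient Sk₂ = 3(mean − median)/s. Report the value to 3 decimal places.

Sk₂ = 3(109.41 − 103.7) / 36.29 = 3 × 5.7100 / 36.29
    = 17.1300 / 36.29 ≈ 0.472

0.472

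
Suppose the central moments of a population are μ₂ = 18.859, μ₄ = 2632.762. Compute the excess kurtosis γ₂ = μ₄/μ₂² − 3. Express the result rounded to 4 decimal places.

μ₂² = 18.859² = 355.66188
μ₄/μ₂² = 2632.762 / 355.66188 = 7.40243
γ₂ = 7.40243 − 3 ≈ 4.4024

4.4024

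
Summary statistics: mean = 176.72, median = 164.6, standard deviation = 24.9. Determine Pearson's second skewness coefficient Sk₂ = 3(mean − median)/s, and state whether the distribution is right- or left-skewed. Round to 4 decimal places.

1.4602, right-skewed

Sk₂ = 3(176.72 − 164.6) / 24.9 = 3 × 12.1200 / 24.9
    = 36.3600 / 24.9 ≈ 1.4602
Sk₂ > 0 ⇒ mean > median ⇒ right-skewed (positive skew).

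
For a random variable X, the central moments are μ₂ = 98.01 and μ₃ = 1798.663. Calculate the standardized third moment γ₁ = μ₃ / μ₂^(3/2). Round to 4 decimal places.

σ = √μ₂ = √98.01 = 9.90000
σ³ = μ₂^(3/2) = 970.29900
γ₁ = μ₃/σ³ = 1798.663 / 970.29900 ≈ 1.8537

1.8537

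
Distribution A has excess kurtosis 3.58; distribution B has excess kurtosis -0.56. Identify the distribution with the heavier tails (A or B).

A

Higher excess kurtosis ⇒ heavier tails relative to the normal distribution.
3.58 vs -0.56: the larger is 3.58, so A has heavier tails. (A is leptokurtic — heavier-than-normal tails; the other is platykurtic.)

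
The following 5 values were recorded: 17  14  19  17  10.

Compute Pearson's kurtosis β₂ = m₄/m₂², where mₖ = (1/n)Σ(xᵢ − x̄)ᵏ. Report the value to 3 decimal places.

2.138

x̄ = 15.4000
Σ(xᵢ − x̄)² = 49.2000 ⇒ m₂ = 9.84000
Σ(xᵢ − x̄)⁴ = 1035.2160 ⇒ m₄ = 207.04320
m₂² = 96.82560
β₂ = m₄/m₂² = 207.04320 / 96.82560 ≈ 2.138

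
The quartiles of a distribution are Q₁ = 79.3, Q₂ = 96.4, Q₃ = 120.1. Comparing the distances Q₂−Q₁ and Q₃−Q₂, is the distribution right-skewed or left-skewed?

Q₂ − Q₁ = 17.1;  Q₃ − Q₂ = 23.7
Q₃ − Q₂ > Q₂ − Q₁ ⇒ the upper half is more spread out ⇒ right-skewed.

right-skewed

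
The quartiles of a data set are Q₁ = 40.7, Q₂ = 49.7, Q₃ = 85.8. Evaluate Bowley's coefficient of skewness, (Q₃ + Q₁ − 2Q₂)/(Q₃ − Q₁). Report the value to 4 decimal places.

0.6009

numerator: Q₃ + Q₁ − 2Q₂ = 85.8 + 40.7 − 2×49.7 = 27.1000
denominator: Q₃ − Q₁ = 85.8 − 40.7 = 45.1000
Bowley skewness = 27.1000 / 45.1000 ≈ 0.6009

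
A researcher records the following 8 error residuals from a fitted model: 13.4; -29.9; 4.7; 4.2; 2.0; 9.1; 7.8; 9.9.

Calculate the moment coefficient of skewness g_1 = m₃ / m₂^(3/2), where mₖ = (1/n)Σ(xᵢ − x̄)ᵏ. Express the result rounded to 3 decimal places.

-1.952

x̄ = (13.4 - 29.9 + 4.7 + 4.2 + 2.0 + 9.1 + 7.8 + 9.9) / 8 = 2.6500
deviations (xᵢ − x̄): 10.7500, -32.5500, 2.0500, 1.5500, -0.6500, 6.4500, 5.1500, 7.2500
Σ(xᵢ − x̄)² = 1302.7800 ⇒ m₂ = 1302.7800/8 = 162.84750
Σ(xᵢ − x̄)³ = -32446.4400 ⇒ m₃ = -32446.4400/8 = -4055.80500
m₂^(3/2) = 162.84750^(1.5) = 2078.12489
g_1 = m₃ / m₂^(3/2) = -4055.80500 / 2078.12489 ≈ -1.952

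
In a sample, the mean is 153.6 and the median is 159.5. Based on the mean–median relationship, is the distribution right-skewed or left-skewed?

mean − median = 153.6 − 159.5 = -5.9
mean < median ⇒ the longer tail is on the left ⇒ left-skewed (negatively skewed).

left-skewed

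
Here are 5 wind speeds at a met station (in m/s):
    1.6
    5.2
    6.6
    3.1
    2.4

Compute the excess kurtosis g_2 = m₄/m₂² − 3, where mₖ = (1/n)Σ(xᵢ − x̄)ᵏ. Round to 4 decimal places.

x̄ = 3.7800
Σ(xᵢ − x̄)² = 17.0880 ⇒ m₂ = 3.41760
Σ(xᵢ − x̄)⁴ = 93.7324 ⇒ m₄ = 18.74648
m₂² = 11.67999
g_2 = m₄/m₂² − 3 = 1.60501 − 3 ≈ -1.3950

-1.3950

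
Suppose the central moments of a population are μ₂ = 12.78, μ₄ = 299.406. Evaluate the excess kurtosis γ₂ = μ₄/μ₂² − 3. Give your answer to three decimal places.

-1.167

μ₂² = 12.78² = 163.32840
μ₄/μ₂² = 299.406 / 163.32840 = 1.83315
γ₂ = 1.83315 − 3 ≈ -1.167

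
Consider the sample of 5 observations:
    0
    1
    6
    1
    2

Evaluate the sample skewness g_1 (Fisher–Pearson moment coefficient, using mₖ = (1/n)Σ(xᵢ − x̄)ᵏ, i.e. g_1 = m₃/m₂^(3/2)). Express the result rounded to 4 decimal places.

x̄ = (0 + 1 + 6 + 1 + 2) / 5 = 2.0000
deviations (xᵢ − x̄): -2.0000, -1.0000, 4.0000, -1.0000, 0.0000
Σ(xᵢ − x̄)² = 22.0000 ⇒ m₂ = 22.0000/5 = 4.40000
Σ(xᵢ − x̄)³ = 54.0000 ⇒ m₃ = 54.0000/5 = 10.80000
m₂^(3/2) = 4.40000^(1.5) = 9.22952
g_1 = m₃ / m₂^(3/2) = 10.80000 / 9.22952 ≈ 1.1702

1.1702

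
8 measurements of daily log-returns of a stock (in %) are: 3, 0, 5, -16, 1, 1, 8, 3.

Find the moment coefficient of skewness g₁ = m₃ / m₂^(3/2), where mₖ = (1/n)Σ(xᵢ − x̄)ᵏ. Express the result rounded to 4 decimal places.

-1.6778

x̄ = (3 + 0 + 5 - 16 + 1 + 1 + 8 + 3) / 8 = 0.6250
deviations (xᵢ − x̄): 2.3750, -0.6250, 4.3750, -16.6250, 0.3750, 0.3750, 7.3750, 2.3750
Σ(xᵢ − x̄)² = 361.8750 ⇒ m₂ = 361.8750/8 = 45.23438
Σ(xᵢ − x̄)³ = -4083.4688 ⇒ m₃ = -4083.4688/8 = -510.43359
m₂^(3/2) = 45.23438^(1.5) = 304.23060
g₁ = m₃ / m₂^(3/2) = -510.43359 / 304.23060 ≈ -1.6778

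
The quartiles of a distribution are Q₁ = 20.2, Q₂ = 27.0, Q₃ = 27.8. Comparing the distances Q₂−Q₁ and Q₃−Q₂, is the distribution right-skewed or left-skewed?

left-skewed

Q₂ − Q₁ = 6.8;  Q₃ − Q₂ = 0.8
Q₂ − Q₁ > Q₃ − Q₂ ⇒ the lower half is more spread out ⇒ left-skewed.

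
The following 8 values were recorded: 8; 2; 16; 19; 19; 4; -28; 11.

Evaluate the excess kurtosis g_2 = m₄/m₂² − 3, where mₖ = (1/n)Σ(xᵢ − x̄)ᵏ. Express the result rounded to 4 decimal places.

x̄ = 6.3750
Σ(xᵢ − x̄)² = 1641.8750 ⇒ m₂ = 205.23438
Σ(xᵢ − x̄)⁴ = 1456530.3066 ⇒ m₄ = 182066.28833
m₂² = 42121.14868
g_2 = m₄/m₂² − 3 = 4.32244 − 3 ≈ 1.3224

1.3224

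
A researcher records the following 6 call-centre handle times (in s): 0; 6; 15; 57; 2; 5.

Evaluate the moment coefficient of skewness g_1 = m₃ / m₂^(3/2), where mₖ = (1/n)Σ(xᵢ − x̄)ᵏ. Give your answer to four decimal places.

1.5769

x̄ = (0 + 6 + 15 + 57 + 2 + 5) / 6 = 14.1667
deviations (xᵢ − x̄): -14.1667, -8.1667, 0.8333, 42.8333, -12.1667, -9.1667
Σ(xᵢ − x̄)² = 2334.8333 ⇒ m₂ = 2334.8333/6 = 389.13889
Σ(xᵢ − x̄)³ = 72627.5556 ⇒ m₃ = 72627.5556/6 = 12104.59259
m₂^(3/2) = 389.13889^(1.5) = 7676.38860
g_1 = m₃ / m₂^(3/2) = 12104.59259 / 7676.38860 ≈ 1.5769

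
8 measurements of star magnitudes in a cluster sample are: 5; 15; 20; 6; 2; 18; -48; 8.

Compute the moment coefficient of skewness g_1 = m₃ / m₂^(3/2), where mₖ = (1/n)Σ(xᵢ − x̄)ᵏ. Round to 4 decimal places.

x̄ = (5 + 15 + 20 + 6 + 2 + 18 - 48 + 8) / 8 = 3.2500
deviations (xᵢ − x̄): 1.7500, 11.7500, 16.7500, 2.7500, -1.2500, 14.7500, -51.2500, 4.7500
Σ(xᵢ − x̄)² = 3297.5000 ⇒ m₂ = 3297.5000/8 = 412.18750
Σ(xᵢ − x̄)³ = -124949.2500 ⇒ m₃ = -124949.2500/8 = -15618.65625
m₂^(3/2) = 412.18750^(1.5) = 8368.39605
g_1 = m₃ / m₂^(3/2) = -15618.65625 / 8368.39605 ≈ -1.8664

-1.8664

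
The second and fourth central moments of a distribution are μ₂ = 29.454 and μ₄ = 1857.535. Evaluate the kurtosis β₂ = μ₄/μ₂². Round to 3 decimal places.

μ₂² = 29.454² = 867.53812
μ₄/μ₂² = 1857.535 / 867.53812 = 2.14116
β₂ ≈ 2.141

2.141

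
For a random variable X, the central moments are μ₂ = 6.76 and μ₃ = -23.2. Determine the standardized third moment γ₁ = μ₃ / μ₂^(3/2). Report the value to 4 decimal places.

-1.3200

σ = √μ₂ = √6.76 = 2.60000
σ³ = μ₂^(3/2) = 17.57600
γ₁ = μ₃/σ³ = -23.2 / 17.57600 ≈ -1.3200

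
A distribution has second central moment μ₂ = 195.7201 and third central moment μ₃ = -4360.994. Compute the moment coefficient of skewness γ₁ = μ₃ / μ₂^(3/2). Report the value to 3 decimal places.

σ = √μ₂ = √195.7201 = 13.99000
σ³ = μ₂^(3/2) = 2738.12420
γ₁ = μ₃/σ³ = -4360.994 / 2738.12420 ≈ -1.593

-1.593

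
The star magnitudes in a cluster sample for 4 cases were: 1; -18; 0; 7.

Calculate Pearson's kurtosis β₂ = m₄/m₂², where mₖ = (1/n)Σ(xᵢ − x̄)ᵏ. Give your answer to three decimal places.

2.169

x̄ = -2.5000
Σ(xᵢ − x̄)² = 349.0000 ⇒ m₂ = 87.25000
Σ(xᵢ − x̄)⁴ = 66054.2500 ⇒ m₄ = 16513.56250
m₂² = 7612.56250
β₂ = m₄/m₂² = 16513.56250 / 7612.56250 ≈ 2.169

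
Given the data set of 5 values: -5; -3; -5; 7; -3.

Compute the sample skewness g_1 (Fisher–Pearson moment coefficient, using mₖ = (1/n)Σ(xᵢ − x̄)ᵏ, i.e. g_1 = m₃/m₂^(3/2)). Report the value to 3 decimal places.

1.353

x̄ = (-5 - 3 - 5 + 7 - 3) / 5 = -1.8000
deviations (xᵢ − x̄): -3.2000, -1.2000, -3.2000, 8.8000, -1.2000
Σ(xᵢ − x̄)² = 100.8000 ⇒ m₂ = 100.8000/5 = 20.16000
Σ(xᵢ − x̄)³ = 612.4800 ⇒ m₃ = 612.4800/5 = 122.49600
m₂^(3/2) = 20.16000^(1.5) = 90.51818
g_1 = m₃ / m₂^(3/2) = 122.49600 / 90.51818 ≈ 1.353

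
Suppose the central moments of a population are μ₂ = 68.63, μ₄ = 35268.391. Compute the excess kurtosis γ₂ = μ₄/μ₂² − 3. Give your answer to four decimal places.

μ₂² = 68.63² = 4710.07690
μ₄/μ₂² = 35268.391 / 4710.07690 = 7.48786
γ₂ = 7.48786 − 3 ≈ 4.4879

4.4879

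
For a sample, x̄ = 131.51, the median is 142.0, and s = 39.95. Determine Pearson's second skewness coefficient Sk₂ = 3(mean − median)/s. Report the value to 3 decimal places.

-0.788

Sk₂ = 3(131.51 − 142.0) / 39.95 = 3 × -10.4900 / 39.95
    = -31.4700 / 39.95 ≈ -0.788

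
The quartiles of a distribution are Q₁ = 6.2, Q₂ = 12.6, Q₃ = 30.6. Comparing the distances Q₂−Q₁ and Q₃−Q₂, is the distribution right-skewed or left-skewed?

right-skewed

Q₂ − Q₁ = 6.4;  Q₃ − Q₂ = 18.0
Q₃ − Q₂ > Q₂ − Q₁ ⇒ the upper half is more spread out ⇒ right-skewed.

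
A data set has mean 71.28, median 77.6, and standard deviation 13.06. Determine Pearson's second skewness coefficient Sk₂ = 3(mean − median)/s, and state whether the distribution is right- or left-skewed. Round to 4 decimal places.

-1.4518, left-skewed

Sk₂ = 3(71.28 − 77.6) / 13.06 = 3 × -6.3200 / 13.06
    = -18.9600 / 13.06 ≈ -1.4518
Sk₂ < 0 ⇒ mean < median ⇒ left-skewed (negative skew).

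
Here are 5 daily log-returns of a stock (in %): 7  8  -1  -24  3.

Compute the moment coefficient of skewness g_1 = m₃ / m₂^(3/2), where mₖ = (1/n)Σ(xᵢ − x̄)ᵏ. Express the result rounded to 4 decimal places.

x̄ = (7 + 8 - 1 - 24 + 3) / 5 = -1.4000
deviations (xᵢ − x̄): 8.4000, 9.4000, 0.4000, -22.6000, 4.4000
Σ(xᵢ − x̄)² = 689.2000 ⇒ m₂ = 689.2000/5 = 137.84000
Σ(xᵢ − x̄)³ = -10034.6400 ⇒ m₃ = -10034.6400/5 = -2006.92800
m₂^(3/2) = 137.84000^(1.5) = 1618.31439
g_1 = m₃ / m₂^(3/2) = -2006.92800 / 1618.31439 ≈ -1.2401

-1.2401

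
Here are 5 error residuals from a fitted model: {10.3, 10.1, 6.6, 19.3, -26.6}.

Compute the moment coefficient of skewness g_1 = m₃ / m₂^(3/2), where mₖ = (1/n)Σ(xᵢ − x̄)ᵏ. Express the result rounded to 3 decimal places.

-1.226

x̄ = (10.3 + 10.1 + 6.6 + 19.3 - 26.6) / 5 = 3.9400
deviations (xᵢ − x̄): 6.3600, 6.1600, 2.6600, 15.3600, -30.5400
Σ(xᵢ − x̄)² = 1254.0920 ⇒ m₂ = 1254.0920/5 = 250.81840
Σ(xᵢ − x̄)³ = -24350.6974 ⇒ m₃ = -24350.6974/5 = -4870.13947
m₂^(3/2) = 250.81840^(1.5) = 3972.27301
g_1 = m₃ / m₂^(3/2) = -4870.13947 / 3972.27301 ≈ -1.226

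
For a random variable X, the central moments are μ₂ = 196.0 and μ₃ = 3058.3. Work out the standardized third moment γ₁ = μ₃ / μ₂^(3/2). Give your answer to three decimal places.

σ = √μ₂ = √196.0 = 14.00000
σ³ = μ₂^(3/2) = 2744.00000
γ₁ = μ₃/σ³ = 3058.3 / 2744.00000 ≈ 1.115

1.115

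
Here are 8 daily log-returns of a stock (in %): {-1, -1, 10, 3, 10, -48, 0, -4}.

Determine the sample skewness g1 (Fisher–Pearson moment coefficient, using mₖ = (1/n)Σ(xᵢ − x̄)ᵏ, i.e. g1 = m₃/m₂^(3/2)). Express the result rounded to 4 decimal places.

x̄ = (-1 - 1 + 10 + 3 + 10 - 48 + 0 - 4) / 8 = -3.8750
deviations (xᵢ − x̄): 2.8750, 2.8750, 13.8750, 6.8750, 13.8750, -44.1250, 3.8750, -0.1250
Σ(xᵢ − x̄)² = 2410.8750 ⇒ m₂ = 2410.8750/8 = 301.35938
Σ(xᵢ − x̄)³ = -80139.0938 ⇒ m₃ = -80139.0938/8 = -10017.38672
m₂^(3/2) = 301.35938^(1.5) = 5231.51000
g1 = m₃ / m₂^(3/2) = -10017.38672 / 5231.51000 ≈ -1.9148

-1.9148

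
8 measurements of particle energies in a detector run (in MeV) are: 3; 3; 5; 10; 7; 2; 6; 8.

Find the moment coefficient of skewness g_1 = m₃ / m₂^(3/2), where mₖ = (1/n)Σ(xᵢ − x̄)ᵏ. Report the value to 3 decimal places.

x̄ = (3 + 3 + 5 + 10 + 7 + 2 + 6 + 8) / 8 = 5.5000
deviations (xᵢ − x̄): -2.5000, -2.5000, -0.5000, 4.5000, 1.5000, -3.5000, 0.5000, 2.5000
Σ(xᵢ − x̄)² = 54.0000 ⇒ m₂ = 54.0000/8 = 6.75000
Σ(xᵢ − x̄)³ = 36.0000 ⇒ m₃ = 36.0000/8 = 4.50000
m₂^(3/2) = 6.75000^(1.5) = 17.53701
g_1 = m₃ / m₂^(3/2) = 4.50000 / 17.53701 ≈ 0.257

0.257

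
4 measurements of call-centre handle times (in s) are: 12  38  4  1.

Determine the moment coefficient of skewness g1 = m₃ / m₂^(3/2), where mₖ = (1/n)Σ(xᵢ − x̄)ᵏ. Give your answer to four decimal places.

0.9104

x̄ = (12 + 38 + 4 + 1) / 4 = 13.7500
deviations (xᵢ − x̄): -1.7500, 24.2500, -9.7500, -12.7500
Σ(xᵢ − x̄)² = 848.7500 ⇒ m₂ = 848.7500/4 = 212.18750
Σ(xᵢ − x̄)³ = 11255.6250 ⇒ m₃ = 11255.6250/4 = 2813.90625
m₂^(3/2) = 212.18750^(1.5) = 3090.86256
g1 = m₃ / m₂^(3/2) = 2813.90625 / 3090.86256 ≈ 0.9104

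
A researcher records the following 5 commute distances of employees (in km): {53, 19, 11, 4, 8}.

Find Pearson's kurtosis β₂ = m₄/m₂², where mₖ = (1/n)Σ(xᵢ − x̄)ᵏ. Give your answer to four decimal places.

x̄ = 19.0000
Σ(xᵢ − x̄)² = 1566.0000 ⇒ m₂ = 313.20000
Σ(xᵢ − x̄)⁴ = 1405698.0000 ⇒ m₄ = 281139.60000
m₂² = 98094.24000
β₂ = m₄/m₂² = 281139.60000 / 98094.24000 ≈ 2.8660

2.8660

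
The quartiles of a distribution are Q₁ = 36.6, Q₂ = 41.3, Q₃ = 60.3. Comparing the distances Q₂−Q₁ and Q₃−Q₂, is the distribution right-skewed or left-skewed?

right-skewed

Q₂ − Q₁ = 4.7;  Q₃ − Q₂ = 19.0
Q₃ − Q₂ > Q₂ − Q₁ ⇒ the upper half is more spread out ⇒ right-skewed.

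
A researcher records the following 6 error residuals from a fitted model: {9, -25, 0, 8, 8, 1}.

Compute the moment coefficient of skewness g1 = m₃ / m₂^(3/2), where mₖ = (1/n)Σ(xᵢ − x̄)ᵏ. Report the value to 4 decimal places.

-1.4510

x̄ = (9 - 25 + 0 + 8 + 8 + 1) / 6 = 0.1667
deviations (xᵢ − x̄): 8.8333, -25.1667, -0.1667, 7.8333, 7.8333, 0.8333
Σ(xᵢ − x̄)² = 834.8333 ⇒ m₂ = 834.8333/6 = 139.13889
Σ(xᵢ − x̄)³ = -14288.4444 ⇒ m₃ = -14288.4444/6 = -2381.40741
m₂^(3/2) = 139.13889^(1.5) = 1641.24266
g1 = m₃ / m₂^(3/2) = -2381.40741 / 1641.24266 ≈ -1.4510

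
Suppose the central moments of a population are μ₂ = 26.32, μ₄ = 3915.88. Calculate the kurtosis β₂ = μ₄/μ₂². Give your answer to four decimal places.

5.6527

μ₂² = 26.32² = 692.74240
μ₄/μ₂² = 3915.88 / 692.74240 = 5.65272
β₂ ≈ 5.6527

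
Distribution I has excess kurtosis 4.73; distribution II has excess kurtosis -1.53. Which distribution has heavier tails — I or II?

Higher excess kurtosis ⇒ heavier tails relative to the normal distribution.
4.73 vs -1.53: the larger is 4.73, so I has heavier tails. (I is leptokurtic — heavier-than-normal tails; the other is platykurtic.)

I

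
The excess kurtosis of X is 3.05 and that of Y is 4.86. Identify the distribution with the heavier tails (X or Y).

Y

Higher excess kurtosis ⇒ heavier tails relative to the normal distribution.
3.05 vs 4.86: the larger is 4.86, so Y has heavier tails.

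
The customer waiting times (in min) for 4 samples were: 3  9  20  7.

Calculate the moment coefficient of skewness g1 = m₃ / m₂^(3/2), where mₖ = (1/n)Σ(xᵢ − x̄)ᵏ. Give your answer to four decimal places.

0.7481

x̄ = (3 + 9 + 20 + 7) / 4 = 9.7500
deviations (xᵢ − x̄): -6.7500, -0.7500, 10.2500, -2.7500
Σ(xᵢ − x̄)² = 158.7500 ⇒ m₂ = 158.7500/4 = 39.68750
Σ(xᵢ − x̄)³ = 748.1250 ⇒ m₃ = 748.1250/4 = 187.03125
m₂^(3/2) = 39.68750^(1.5) = 250.02338
g1 = m₃ / m₂^(3/2) = 187.03125 / 250.02338 ≈ 0.7481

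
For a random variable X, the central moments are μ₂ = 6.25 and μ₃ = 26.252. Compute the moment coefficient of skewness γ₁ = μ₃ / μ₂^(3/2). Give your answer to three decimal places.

σ = √μ₂ = √6.25 = 2.50000
σ³ = μ₂^(3/2) = 15.62500
γ₁ = μ₃/σ³ = 26.252 / 15.62500 ≈ 1.680

1.680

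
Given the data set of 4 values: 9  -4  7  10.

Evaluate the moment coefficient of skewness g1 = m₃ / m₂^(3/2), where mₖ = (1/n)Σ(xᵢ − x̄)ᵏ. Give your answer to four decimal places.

-1.0304

x̄ = (9 - 4 + 7 + 10) / 4 = 5.5000
deviations (xᵢ − x̄): 3.5000, -9.5000, 1.5000, 4.5000
Σ(xᵢ − x̄)² = 125.0000 ⇒ m₂ = 125.0000/4 = 31.25000
Σ(xᵢ − x̄)³ = -720.0000 ⇒ m₃ = -720.0000/4 = -180.00000
m₂^(3/2) = 31.25000^(1.5) = 174.69281
g1 = m₃ / m₂^(3/2) = -180.00000 / 174.69281 ≈ -1.0304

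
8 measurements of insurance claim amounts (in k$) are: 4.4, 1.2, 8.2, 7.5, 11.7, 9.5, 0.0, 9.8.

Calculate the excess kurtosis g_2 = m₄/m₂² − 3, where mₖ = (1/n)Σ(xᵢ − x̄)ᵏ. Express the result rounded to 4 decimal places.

x̄ = 6.5375
Σ(xᵢ − x̄)² = 125.5588 ⇒ m₂ = 15.69484
Σ(xᵢ − x̄)⁴ = 3568.2197 ⇒ m₄ = 446.02746
m₂² = 246.32812
g_2 = m₄/m₂² − 3 = 1.81070 − 3 ≈ -1.1893

-1.1893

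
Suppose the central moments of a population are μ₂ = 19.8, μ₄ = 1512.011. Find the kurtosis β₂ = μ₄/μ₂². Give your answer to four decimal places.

μ₂² = 19.8² = 392.04000
μ₄/μ₂² = 1512.011 / 392.04000 = 3.85678
β₂ ≈ 3.8568

3.8568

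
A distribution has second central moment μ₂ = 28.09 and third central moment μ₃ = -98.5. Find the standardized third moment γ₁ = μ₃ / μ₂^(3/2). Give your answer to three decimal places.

σ = √μ₂ = √28.09 = 5.30000
σ³ = μ₂^(3/2) = 148.87700
γ₁ = μ₃/σ³ = -98.5 / 148.87700 ≈ -0.662

-0.662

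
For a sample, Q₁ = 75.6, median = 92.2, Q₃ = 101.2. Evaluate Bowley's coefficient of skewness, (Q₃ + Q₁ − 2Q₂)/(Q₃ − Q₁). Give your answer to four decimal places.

-0.2969

numerator: Q₃ + Q₁ − 2Q₂ = 101.2 + 75.6 − 2×92.2 = -7.6000
denominator: Q₃ − Q₁ = 101.2 − 75.6 = 25.6000
Bowley skewness = -7.6000 / 25.6000 ≈ -0.2969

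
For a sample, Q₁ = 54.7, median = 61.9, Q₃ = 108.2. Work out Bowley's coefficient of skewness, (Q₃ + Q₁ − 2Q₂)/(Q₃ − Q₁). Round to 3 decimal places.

0.731

numerator: Q₃ + Q₁ − 2Q₂ = 108.2 + 54.7 − 2×61.9 = 39.1000
denominator: Q₃ − Q₁ = 108.2 − 54.7 = 53.5000
Bowley skewness = 39.1000 / 53.5000 ≈ 0.731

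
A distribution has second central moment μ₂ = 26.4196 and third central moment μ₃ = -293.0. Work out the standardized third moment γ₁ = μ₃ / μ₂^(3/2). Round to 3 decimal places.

-2.158

σ = √μ₂ = √26.4196 = 5.14000
σ³ = μ₂^(3/2) = 135.79674
γ₁ = μ₃/σ³ = -293.0 / 135.79674 ≈ -2.158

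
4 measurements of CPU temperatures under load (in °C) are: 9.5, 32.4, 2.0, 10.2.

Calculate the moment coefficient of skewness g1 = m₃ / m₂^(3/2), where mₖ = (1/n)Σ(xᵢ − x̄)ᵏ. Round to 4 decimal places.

x̄ = (9.5 + 32.4 + 2.0 + 10.2) / 4 = 13.5250
deviations (xᵢ − x̄): -4.0250, 18.8750, -11.5250, -3.3250
Σ(xᵢ − x̄)² = 516.3475 ⇒ m₂ = 516.3475/4 = 129.08688
Σ(xᵢ − x̄)³ = 5091.7309 ⇒ m₃ = 5091.7309/4 = 1272.93272
m₂^(3/2) = 129.08688^(1.5) = 1466.63867
g1 = m₃ / m₂^(3/2) = 1272.93272 / 1466.63867 ≈ 0.8679

0.8679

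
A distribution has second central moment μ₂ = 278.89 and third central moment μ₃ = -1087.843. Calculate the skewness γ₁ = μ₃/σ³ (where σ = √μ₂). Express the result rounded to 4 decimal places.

-0.2336

σ = √μ₂ = √278.89 = 16.70000
σ³ = μ₂^(3/2) = 4657.46300
γ₁ = μ₃/σ³ = -1087.843 / 4657.46300 ≈ -0.2336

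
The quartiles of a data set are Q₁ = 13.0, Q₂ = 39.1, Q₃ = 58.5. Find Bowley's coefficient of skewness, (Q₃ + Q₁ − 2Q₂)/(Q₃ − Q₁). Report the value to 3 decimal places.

numerator: Q₃ + Q₁ − 2Q₂ = 58.5 + 13.0 − 2×39.1 = -6.7000
denominator: Q₃ − Q₁ = 58.5 − 13.0 = 45.5000
Bowley skewness = -6.7000 / 45.5000 ≈ -0.147

-0.147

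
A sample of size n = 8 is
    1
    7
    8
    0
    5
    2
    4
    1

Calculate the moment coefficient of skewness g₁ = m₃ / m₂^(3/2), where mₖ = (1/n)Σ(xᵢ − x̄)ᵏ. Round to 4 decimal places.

0.3476

x̄ = (1 + 7 + 8 + 0 + 5 + 2 + 4 + 1) / 8 = 3.5000
deviations (xᵢ − x̄): -2.5000, 3.5000, 4.5000, -3.5000, 1.5000, -1.5000, 0.5000, -2.5000
Σ(xᵢ − x̄)² = 62.0000 ⇒ m₂ = 62.0000/8 = 7.75000
Σ(xᵢ − x̄)³ = 60.0000 ⇒ m₃ = 60.0000/8 = 7.50000
m₂^(3/2) = 7.75000^(1.5) = 21.57509
g₁ = m₃ / m₂^(3/2) = 7.50000 / 21.57509 ≈ 0.3476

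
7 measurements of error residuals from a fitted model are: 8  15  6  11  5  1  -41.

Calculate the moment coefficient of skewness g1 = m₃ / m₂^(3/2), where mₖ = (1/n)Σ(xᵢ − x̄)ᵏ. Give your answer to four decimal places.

x̄ = (8 + 15 + 6 + 11 + 5 + 1 - 41) / 7 = 0.7143
deviations (xᵢ − x̄): 7.2857, 14.2857, 5.2857, 10.2857, 4.2857, 0.2857, -41.7143
Σ(xᵢ − x̄)² = 2149.4286 ⇒ m₂ = 2149.4286/7 = 307.06122
Σ(xᵢ − x̄)³ = -67969.4694 ⇒ m₃ = -67969.4694/7 = -9709.92420
m₂^(3/2) = 307.06122^(1.5) = 5380.68374
g1 = m₃ / m₂^(3/2) = -9709.92420 / 5380.68374 ≈ -1.8046

-1.8046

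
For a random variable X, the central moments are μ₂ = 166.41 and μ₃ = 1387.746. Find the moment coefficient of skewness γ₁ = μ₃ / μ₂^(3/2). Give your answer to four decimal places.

σ = √μ₂ = √166.41 = 12.90000
σ³ = μ₂^(3/2) = 2146.68900
γ₁ = μ₃/σ³ = 1387.746 / 2146.68900 ≈ 0.6465

0.6465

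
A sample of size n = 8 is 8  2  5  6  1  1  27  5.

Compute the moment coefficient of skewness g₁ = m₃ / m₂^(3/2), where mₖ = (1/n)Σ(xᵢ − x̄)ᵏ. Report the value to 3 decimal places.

1.888

x̄ = (8 + 2 + 5 + 6 + 1 + 1 + 27 + 5) / 8 = 6.8750
deviations (xᵢ − x̄): 1.1250, -4.8750, -1.8750, -0.8750, -5.8750, -5.8750, 20.1250, -1.8750
Σ(xᵢ − x̄)² = 506.8750 ⇒ m₂ = 506.8750/8 = 63.35938
Σ(xᵢ − x̄)³ = 7617.0938 ⇒ m₃ = 7617.0938/8 = 952.13672
m₂^(3/2) = 63.35938^(1.5) = 504.33177
g₁ = m₃ / m₂^(3/2) = 952.13672 / 504.33177 ≈ 1.888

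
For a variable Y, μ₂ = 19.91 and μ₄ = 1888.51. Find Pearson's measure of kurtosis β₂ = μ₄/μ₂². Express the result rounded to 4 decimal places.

4.7641

μ₂² = 19.91² = 396.40810
μ₄/μ₂² = 1888.51 / 396.40810 = 4.76406
β₂ ≈ 4.7641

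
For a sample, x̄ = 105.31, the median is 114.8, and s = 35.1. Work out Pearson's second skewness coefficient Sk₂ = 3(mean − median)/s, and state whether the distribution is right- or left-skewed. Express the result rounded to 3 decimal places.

Sk₂ = 3(105.31 − 114.8) / 35.1 = 3 × -9.4900 / 35.1
    = -28.4700 / 35.1 ≈ -0.811
Sk₂ < 0 ⇒ mean < median ⇒ left-skewed (negative skew).

-0.811, left-skewed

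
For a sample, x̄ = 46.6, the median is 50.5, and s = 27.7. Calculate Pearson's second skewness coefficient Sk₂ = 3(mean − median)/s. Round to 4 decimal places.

-0.4224

Sk₂ = 3(46.6 − 50.5) / 27.7 = 3 × -3.9000 / 27.7
    = -11.7000 / 27.7 ≈ -0.4224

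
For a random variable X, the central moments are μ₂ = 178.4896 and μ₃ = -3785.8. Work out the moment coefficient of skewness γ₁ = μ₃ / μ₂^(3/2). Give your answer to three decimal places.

-1.588

σ = √μ₂ = √178.4896 = 13.36000
σ³ = μ₂^(3/2) = 2384.62106
γ₁ = μ₃/σ³ = -3785.8 / 2384.62106 ≈ -1.588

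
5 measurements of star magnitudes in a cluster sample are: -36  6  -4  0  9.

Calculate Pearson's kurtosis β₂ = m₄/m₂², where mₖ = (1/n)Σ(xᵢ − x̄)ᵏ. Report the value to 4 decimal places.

2.8734

x̄ = -5.0000
Σ(xᵢ − x̄)² = 1304.0000 ⇒ m₂ = 260.80000
Σ(xᵢ − x̄)⁴ = 977204.0000 ⇒ m₄ = 195440.80000
m₂² = 68016.64000
β₂ = m₄/m₂² = 195440.80000 / 68016.64000 ≈ 2.8734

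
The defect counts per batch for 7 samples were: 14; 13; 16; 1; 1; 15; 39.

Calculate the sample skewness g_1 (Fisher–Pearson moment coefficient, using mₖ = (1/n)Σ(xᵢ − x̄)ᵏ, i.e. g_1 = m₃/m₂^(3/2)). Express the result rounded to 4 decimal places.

x̄ = (14 + 13 + 16 + 1 + 1 + 15 + 39) / 7 = 14.1429
deviations (xᵢ − x̄): -0.1429, -1.1429, 1.8571, -13.1429, -13.1429, 0.8571, 24.8571
Σ(xᵢ − x̄)² = 968.8571 ⇒ m₂ = 968.8571/7 = 138.40816
Σ(xᵢ − x̄)³ = 10823.7551 ⇒ m₃ = 10823.7551/7 = 1546.25073
m₂^(3/2) = 138.40816^(1.5) = 1628.33050
g_1 = m₃ / m₂^(3/2) = 1546.25073 / 1628.33050 ≈ 0.9496

0.9496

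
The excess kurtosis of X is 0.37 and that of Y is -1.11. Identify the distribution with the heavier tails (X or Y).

X

Higher excess kurtosis ⇒ heavier tails relative to the normal distribution.
0.37 vs -1.11: the larger is 0.37, so X has heavier tails. (X is leptokurtic — heavier-than-normal tails; the other is platykurtic.)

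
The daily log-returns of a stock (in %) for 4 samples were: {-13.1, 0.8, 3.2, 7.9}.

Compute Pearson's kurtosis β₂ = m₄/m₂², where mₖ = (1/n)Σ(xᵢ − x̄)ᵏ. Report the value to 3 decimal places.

x̄ = -0.3000
Σ(xᵢ − x̄)² = 244.5400 ⇒ m₂ = 61.13500
Σ(xᵢ − x̄)⁴ = 31516.2898 ⇒ m₄ = 7879.07245
m₂² = 3737.48823
β₂ = m₄/m₂² = 7879.07245 / 3737.48823 ≈ 2.108

2.108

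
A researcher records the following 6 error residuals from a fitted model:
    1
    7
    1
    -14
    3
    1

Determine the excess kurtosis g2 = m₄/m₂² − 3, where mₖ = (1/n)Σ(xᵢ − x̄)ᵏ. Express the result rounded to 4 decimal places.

x̄ = -0.1667
Σ(xᵢ − x̄)² = 256.8333 ⇒ m₂ = 42.80556
Σ(xᵢ − x̄)⁴ = 39363.1528 ⇒ m₄ = 6560.52546
m₂² = 1832.31559
g2 = m₄/m₂² − 3 = 3.58046 − 3 ≈ 0.5805

0.5805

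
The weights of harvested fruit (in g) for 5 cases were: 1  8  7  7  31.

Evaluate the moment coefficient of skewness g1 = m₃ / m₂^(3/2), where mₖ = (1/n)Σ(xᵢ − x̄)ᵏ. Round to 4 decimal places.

x̄ = (1 + 8 + 7 + 7 + 31) / 5 = 10.8000
deviations (xᵢ − x̄): -9.8000, -2.8000, -3.8000, -3.8000, 20.2000
Σ(xᵢ − x̄)² = 540.8000 ⇒ m₂ = 540.8000/5 = 108.16000
Σ(xᵢ − x̄)³ = 7169.5200 ⇒ m₃ = 7169.5200/5 = 1433.90400
m₂^(3/2) = 108.16000^(1.5) = 1124.86400
g1 = m₃ / m₂^(3/2) = 1433.90400 / 1124.86400 ≈ 1.2747

1.2747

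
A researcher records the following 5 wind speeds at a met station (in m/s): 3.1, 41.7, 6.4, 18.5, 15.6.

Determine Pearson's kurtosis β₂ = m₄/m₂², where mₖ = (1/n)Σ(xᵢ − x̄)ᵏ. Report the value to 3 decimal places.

x̄ = 17.0600
Σ(xᵢ − x̄)² = 919.8520 ⇒ m₂ = 183.97040
Σ(xᵢ − x̄)⁴ = 419507.0823 ⇒ m₄ = 83901.41647
m₂² = 33845.10808
β₂ = m₄/m₂² = 83901.41647 / 33845.10808 ≈ 2.479

2.479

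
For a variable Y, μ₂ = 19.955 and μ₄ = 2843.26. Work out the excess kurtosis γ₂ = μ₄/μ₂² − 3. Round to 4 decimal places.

4.1402

μ₂² = 19.955² = 398.20202
μ₄/μ₂² = 2843.26 / 398.20202 = 7.14024
γ₂ = 7.14024 − 3 ≈ 4.1402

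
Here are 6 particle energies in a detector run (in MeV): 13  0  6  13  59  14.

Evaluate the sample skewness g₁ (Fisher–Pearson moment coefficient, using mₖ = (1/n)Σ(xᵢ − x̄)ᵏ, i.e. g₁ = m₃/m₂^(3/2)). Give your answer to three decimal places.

1.514

x̄ = (13 + 0 + 6 + 13 + 59 + 14) / 6 = 17.5000
deviations (xᵢ − x̄): -4.5000, -17.5000, -11.5000, -4.5000, 41.5000, -3.5000
Σ(xᵢ − x̄)² = 2213.5000 ⇒ m₂ = 2213.5000/6 = 368.91667
Σ(xᵢ − x̄)³ = 64368.0000 ⇒ m₃ = 64368.0000/6 = 10728.00000
m₂^(3/2) = 368.91667^(1.5) = 7085.85749
g₁ = m₃ / m₂^(3/2) = 10728.00000 / 7085.85749 ≈ 1.514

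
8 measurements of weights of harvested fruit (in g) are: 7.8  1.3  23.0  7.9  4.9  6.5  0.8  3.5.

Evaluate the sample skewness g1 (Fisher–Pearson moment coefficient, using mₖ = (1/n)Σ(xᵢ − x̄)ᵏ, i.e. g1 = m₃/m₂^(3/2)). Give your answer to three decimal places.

1.614

x̄ = (7.8 + 1.3 + 23.0 + 7.9 + 4.9 + 6.5 + 0.8 + 3.5) / 8 = 6.9625
deviations (xᵢ − x̄): 0.8375, -5.6625, 16.0375, 0.9375, -2.0625, -0.4625, -6.1625, -3.4625
Σ(xᵢ − x̄)² = 345.2788 ⇒ m₂ = 345.2788/8 = 43.15984
Σ(xᵢ − x̄)³ = 3660.3033 ⇒ m₃ = 3660.3033/8 = 457.53791
m₂^(3/2) = 43.15984^(1.5) = 283.54357
g1 = m₃ / m₂^(3/2) = 457.53791 / 283.54357 ≈ 1.614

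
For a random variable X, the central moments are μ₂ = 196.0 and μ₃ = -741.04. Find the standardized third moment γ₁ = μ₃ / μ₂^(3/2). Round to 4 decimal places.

-0.2701

σ = √μ₂ = √196.0 = 14.00000
σ³ = μ₂^(3/2) = 2744.00000
γ₁ = μ₃/σ³ = -741.04 / 2744.00000 ≈ -0.2701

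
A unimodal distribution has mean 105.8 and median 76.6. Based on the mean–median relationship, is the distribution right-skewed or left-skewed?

mean − median = 105.8 − 76.6 = 29.2
mean > median ⇒ the longer tail is on the right ⇒ right-skewed (positively skewed).

right-skewed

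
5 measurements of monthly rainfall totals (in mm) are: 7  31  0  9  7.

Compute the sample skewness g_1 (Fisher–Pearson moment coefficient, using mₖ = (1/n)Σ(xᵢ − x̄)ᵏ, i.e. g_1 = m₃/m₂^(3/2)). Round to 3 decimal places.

1.169

x̄ = (7 + 31 + 0 + 9 + 7) / 5 = 10.8000
deviations (xᵢ − x̄): -3.8000, 20.2000, -10.8000, -1.8000, -3.8000
Σ(xᵢ − x̄)² = 556.8000 ⇒ m₂ = 556.8000/5 = 111.36000
Σ(xᵢ − x̄)³ = 6867.1200 ⇒ m₃ = 6867.1200/5 = 1373.42400
m₂^(3/2) = 111.36000^(1.5) = 1175.15143
g_1 = m₃ / m₂^(3/2) = 1373.42400 / 1175.15143 ≈ 1.169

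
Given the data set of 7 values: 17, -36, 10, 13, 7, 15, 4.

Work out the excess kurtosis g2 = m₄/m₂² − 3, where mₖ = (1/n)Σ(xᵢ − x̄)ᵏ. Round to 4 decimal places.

x̄ = 4.2857
Σ(xᵢ − x̄)² = 2015.4286 ⇒ m₂ = 287.91837
Σ(xᵢ − x̄)⁴ = 2680127.2886 ⇒ m₄ = 382875.32695
m₂² = 82896.98626
g2 = m₄/m₂² − 3 = 4.61869 − 3 ≈ 1.6187

1.6187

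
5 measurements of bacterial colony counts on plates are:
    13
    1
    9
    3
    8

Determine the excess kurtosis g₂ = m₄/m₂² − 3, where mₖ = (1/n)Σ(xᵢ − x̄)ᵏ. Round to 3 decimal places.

x̄ = 6.8000
Σ(xᵢ − x̄)² = 92.8000 ⇒ m₂ = 18.56000
Σ(xᵢ − x̄)⁴ = 2843.2960 ⇒ m₄ = 568.65920
m₂² = 344.47360
g₂ = m₄/m₂² − 3 = 1.65081 − 3 ≈ -1.349

-1.349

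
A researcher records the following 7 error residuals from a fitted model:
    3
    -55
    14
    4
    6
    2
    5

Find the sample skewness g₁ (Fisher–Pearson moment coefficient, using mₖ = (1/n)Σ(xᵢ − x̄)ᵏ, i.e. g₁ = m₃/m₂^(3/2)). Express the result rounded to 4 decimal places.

-1.9120

x̄ = (3 - 55 + 14 + 4 + 6 + 2 + 5) / 7 = -3.0000
deviations (xᵢ − x̄): 6.0000, -52.0000, 17.0000, 7.0000, 9.0000, 5.0000, 8.0000
Σ(xᵢ − x̄)² = 3248.0000 ⇒ m₂ = 3248.0000/7 = 464.00000
Σ(xᵢ − x̄)³ = -133770.0000 ⇒ m₃ = -133770.0000/7 = -19110.00000
m₂^(3/2) = 464.00000^(1.5) = 9994.86588
g₁ = m₃ / m₂^(3/2) = -19110.00000 / 9994.86588 ≈ -1.9120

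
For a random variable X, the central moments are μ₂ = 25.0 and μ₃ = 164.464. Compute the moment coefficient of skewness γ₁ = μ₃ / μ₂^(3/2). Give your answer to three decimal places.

σ = √μ₂ = √25.0 = 5.00000
σ³ = μ₂^(3/2) = 125.00000
γ₁ = μ₃/σ³ = 164.464 / 125.00000 ≈ 1.316

1.316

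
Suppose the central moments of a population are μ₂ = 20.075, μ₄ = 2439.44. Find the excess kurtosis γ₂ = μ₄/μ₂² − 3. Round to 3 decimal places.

μ₂² = 20.075² = 403.00562
μ₄/μ₂² = 2439.44 / 403.00562 = 6.05312
γ₂ = 6.05312 − 3 ≈ 3.053

3.053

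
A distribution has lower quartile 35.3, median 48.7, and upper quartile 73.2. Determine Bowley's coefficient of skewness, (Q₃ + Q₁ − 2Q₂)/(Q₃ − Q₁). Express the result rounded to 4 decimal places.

0.2929

numerator: Q₃ + Q₁ − 2Q₂ = 73.2 + 35.3 − 2×48.7 = 11.1000
denominator: Q₃ − Q₁ = 73.2 − 35.3 = 37.9000
Bowley skewness = 11.1000 / 37.9000 ≈ 0.2929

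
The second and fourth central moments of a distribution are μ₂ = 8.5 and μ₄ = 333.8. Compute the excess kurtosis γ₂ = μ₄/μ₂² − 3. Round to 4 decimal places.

1.6201

μ₂² = 8.5² = 72.25000
μ₄/μ₂² = 333.8 / 72.25000 = 4.62007
γ₂ = 4.62007 − 3 ≈ 1.6201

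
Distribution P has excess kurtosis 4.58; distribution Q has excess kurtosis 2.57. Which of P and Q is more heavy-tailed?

P

Higher excess kurtosis ⇒ heavier tails relative to the normal distribution.
4.58 vs 2.57: the larger is 4.58, so P has heavier tails.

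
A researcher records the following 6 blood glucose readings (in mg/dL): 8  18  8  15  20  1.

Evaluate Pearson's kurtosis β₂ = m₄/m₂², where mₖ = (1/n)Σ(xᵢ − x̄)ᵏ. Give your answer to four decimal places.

1.7449

x̄ = 11.6667
Σ(xᵢ − x̄)² = 261.3333 ⇒ m₂ = 43.55556
Σ(xᵢ − x̄)⁴ = 19861.7778 ⇒ m₄ = 3310.29630
m₂² = 1897.08642
β₂ = m₄/m₂² = 3310.29630 / 1897.08642 ≈ 1.7449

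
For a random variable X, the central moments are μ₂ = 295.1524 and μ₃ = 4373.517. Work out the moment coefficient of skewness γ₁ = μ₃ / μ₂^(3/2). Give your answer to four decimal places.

0.8625

σ = √μ₂ = √295.1524 = 17.18000
σ³ = μ₂^(3/2) = 5070.71823
γ₁ = μ₃/σ³ = 4373.517 / 5070.71823 ≈ 0.8625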